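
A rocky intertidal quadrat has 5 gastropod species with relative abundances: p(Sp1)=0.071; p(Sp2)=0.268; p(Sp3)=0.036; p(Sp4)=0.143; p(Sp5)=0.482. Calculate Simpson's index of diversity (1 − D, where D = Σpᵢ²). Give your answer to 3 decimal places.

0.669

D = 0.071² + 0.268² + 0.036² + 0.143² + 0.482² = 0.00504 + 0.07182 + 0.00130 + 0.02045 + 0.23232 = 0.33093 (working shown to 5 dp, full precision carried).
So 1 − D = 0.66907, i.e. 0.669 to 3 decimal places.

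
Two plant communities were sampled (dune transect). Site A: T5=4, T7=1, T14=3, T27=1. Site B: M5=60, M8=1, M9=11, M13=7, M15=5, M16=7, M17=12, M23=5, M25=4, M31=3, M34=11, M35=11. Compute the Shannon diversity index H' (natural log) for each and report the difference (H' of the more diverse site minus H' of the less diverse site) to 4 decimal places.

Site A: N=9, proportions 0.444444, 0.111111, 0.333333, 0.111111, giving H' = 1.214890 (working shown to 6 dp, full precision carried).
Site B: N=137, proportions 0.437956, 0.007299, 0.080292, 0.051095, 0.036496, 0.051095, 0.087591, 0.036496, 0.029197, 0.021898, 0.080292, 0.080292, giving H' = 1.950724.
Difference = |1.214890 − 1.950724| = 0.735834, i.e. 0.7358 to 4 decimal places.

0.7358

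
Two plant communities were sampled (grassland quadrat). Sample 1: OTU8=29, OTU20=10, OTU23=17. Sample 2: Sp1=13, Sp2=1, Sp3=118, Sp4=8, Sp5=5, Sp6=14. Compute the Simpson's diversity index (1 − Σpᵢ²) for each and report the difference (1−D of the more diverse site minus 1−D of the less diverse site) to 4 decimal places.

0.1765

Sample 1: N=56, proportions 0.517857, 0.178571, 0.303571, giving 1−D = 0.607781 (working shown to 6 dp, full precision carried).
Sample 2: N=159, proportions 0.081761, 0.006289, 0.742138, 0.050314, 0.031447, 0.08805, giving 1−D = 0.431233.
Difference = |0.607781 − 0.431233| = 0.176548, i.e. 0.1765 to 4 decimal places.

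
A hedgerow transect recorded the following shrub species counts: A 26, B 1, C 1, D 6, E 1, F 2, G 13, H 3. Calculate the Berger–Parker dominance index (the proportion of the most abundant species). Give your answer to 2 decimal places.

0.49

Total N = 26+1+1+6+1+2+13+3 = 53, so the proportions are 0.4906, 0.0189, 0.0189, 0.1132, 0.0189, 0.0377, 0.2453, 0.0566 (working shown to 4 dp, full precision carried).
The largest proportion is 0.4906, i.e. d = 0.49 to 2 decimal places.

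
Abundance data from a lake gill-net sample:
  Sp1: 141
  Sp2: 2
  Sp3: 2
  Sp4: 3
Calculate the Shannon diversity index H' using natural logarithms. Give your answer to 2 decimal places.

Total N = 141+2+2+3 = 148, so the proportions are 0.9527, 0.0135, 0.0135, 0.0203 (working shown to 4 dp, full precision carried).
Each pᵢ ln pᵢ term: 0.9527×(-0.0485)=-0.0462, 0.0135×(-4.3041)=-0.0582, 0.0135×(-4.3041)=-0.0582, 0.0203×(-3.8986)=-0.0790.
Sum = -0.2415, so H' = 0.24.

0.24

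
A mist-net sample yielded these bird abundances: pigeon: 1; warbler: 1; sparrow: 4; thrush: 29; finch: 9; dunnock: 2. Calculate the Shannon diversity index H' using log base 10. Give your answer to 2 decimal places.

0.49

Total N = 1+1+4+29+9+2 = 46, so the proportions are 0.0217, 0.0217, 0.087, 0.6304, 0.1957, 0.0435 (working shown to 4 dp, full precision carried).
Each pᵢ log₁₀ pᵢ term: 0.0217×(-1.6628)=-0.0361, 0.0217×(-1.6628)=-0.0361, 0.087×(-1.0607)=-0.0922, 0.6304×(-0.2004)=-0.1263, 0.1957×(-0.7085)=-0.1386, 0.0435×(-1.3617)=-0.0592.
Sum = -0.4887, so H' = 0.49.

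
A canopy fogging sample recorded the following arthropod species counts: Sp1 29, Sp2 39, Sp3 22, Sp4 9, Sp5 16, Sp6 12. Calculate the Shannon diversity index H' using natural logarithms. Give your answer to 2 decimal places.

Total N = 29+39+22+9+16+12 = 127, so the proportions are 0.22835, 0.30709, 0.17323, 0.07087, 0.12598, 0.09449 (working shown to 5 dp, full precision carried).
Each pᵢ ln pᵢ term: 0.22835×(-1.47689)=-0.33724, 0.30709×(-1.18063)=-0.36255, 0.17323×(-1.75314)=-0.30369, 0.07087×(-2.64696)=-0.18758, 0.12598×(-2.07160)=-0.26099, 0.09449×(-2.35928)=-0.22292.
Sum = -1.67498, so H' = 1.67.

1.67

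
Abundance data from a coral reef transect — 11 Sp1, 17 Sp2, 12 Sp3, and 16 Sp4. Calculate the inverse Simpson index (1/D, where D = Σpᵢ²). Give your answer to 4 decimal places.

Total N = 11+17+12+16 = 56, so the proportions are 0.19642857, 0.30357143, 0.21428571, 0.28571429 (working shown to 8 dp, full precision carried).
D = 0.19642857² + 0.30357143² + 0.21428571² + 0.28571429² = 0.03858418 + 0.09215561 + 0.04591837 + 0.08163265 = 0.25829082.
So 1/D = 3.871605, i.e. 3.8716 to 4 decimal places.

3.8716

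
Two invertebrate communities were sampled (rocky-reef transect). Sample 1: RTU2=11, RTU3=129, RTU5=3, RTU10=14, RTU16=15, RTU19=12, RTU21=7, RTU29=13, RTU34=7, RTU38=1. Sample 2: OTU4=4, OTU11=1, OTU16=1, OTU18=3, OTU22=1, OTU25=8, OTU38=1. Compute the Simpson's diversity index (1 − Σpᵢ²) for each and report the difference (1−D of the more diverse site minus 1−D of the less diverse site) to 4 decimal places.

0.1341

Sample 1: N=212, proportions 0.0518868, 0.6084906, 0.0141509, 0.0660377, 0.0707547, 0.0566038, 0.0330189, 0.0613208, 0.0330189, 0.004717, giving 1−D = 0.6083126 (working shown to 7 dp, full precision carried).
Sample 2: N=19, proportions 0.2105263, 0.0526316, 0.0526316, 0.1578947, 0.0526316, 0.4210526, 0.0526316, giving 1−D = 0.7423823.
Difference = |0.6083126 − 0.7423823| = 0.1340697, i.e. 0.1341 to 4 decimal places.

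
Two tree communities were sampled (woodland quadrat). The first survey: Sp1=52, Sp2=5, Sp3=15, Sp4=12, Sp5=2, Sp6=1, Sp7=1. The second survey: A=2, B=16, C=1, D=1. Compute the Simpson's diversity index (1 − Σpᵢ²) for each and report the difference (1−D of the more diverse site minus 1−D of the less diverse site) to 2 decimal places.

The first survey: N=88, proportions 0.5909, 0.0568, 0.1705, 0.1364, 0.0227, 0.0114, 0.0114, giving 1−D = 0.5992 (working shown to 4 dp, full precision carried).
The second survey: N=20, proportions 0.1, 0.8, 0.05, 0.05, giving 1−D = 0.3450.
Difference = |0.5992 − 0.3450| = 0.2542, i.e. 0.25 to 2 decimal places.

0.25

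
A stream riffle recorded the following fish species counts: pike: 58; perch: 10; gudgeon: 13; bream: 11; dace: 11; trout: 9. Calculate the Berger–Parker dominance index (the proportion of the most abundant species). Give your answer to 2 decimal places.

Total N = 58+10+13+11+11+9 = 112, so the proportions are 0.5179, 0.0893, 0.1161, 0.0982, 0.0982, 0.0804 (working shown to 4 dp, full precision carried).
The largest proportion is 0.5179, i.e. d = 0.52 to 2 decimal places.

0.52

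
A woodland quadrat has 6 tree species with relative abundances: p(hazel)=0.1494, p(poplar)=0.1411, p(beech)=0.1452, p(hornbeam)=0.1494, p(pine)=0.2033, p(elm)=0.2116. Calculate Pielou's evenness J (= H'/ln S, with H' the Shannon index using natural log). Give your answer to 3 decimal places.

0.992

H' = −Σ pᵢ ln pᵢ = −((-0.28403) + (-0.27631) + (-0.28018) + (-0.28403) + (-0.32387) + (-0.32863)) = 1.77705 (working shown to 5 dp, full precision carried).
With S = 6 species, ln S = 1.79176, so J = 1.77705/1.79176 = 0.99179, i.e. 0.992 to 3 decimal places.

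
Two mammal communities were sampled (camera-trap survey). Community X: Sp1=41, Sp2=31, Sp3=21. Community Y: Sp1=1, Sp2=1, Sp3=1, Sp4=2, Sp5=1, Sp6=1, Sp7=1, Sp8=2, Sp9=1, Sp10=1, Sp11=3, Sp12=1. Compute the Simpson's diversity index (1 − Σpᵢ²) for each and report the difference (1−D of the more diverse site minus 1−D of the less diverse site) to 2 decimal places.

0.25

Community X: N=93, proportions 0.4409, 0.3333, 0.2258, giving 1−D = 0.6435 (working shown to 4 dp, full precision carried).
Community Y: N=16, proportions 0.0625, 0.0625, 0.0625, 0.125, 0.0625, 0.0625, 0.0625, 0.125, 0.0625, 0.0625, 0.1875, 0.0625, giving 1−D = 0.8984.
Difference = |0.6435 − 0.8984| = 0.2549, i.e. 0.25 to 2 decimal places.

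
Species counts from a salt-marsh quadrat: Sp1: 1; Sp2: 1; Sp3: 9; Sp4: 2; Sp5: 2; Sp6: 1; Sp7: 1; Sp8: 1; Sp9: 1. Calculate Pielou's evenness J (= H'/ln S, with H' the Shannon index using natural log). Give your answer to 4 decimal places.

0.8000

Total N = 1+1+9+2+2+1+1+1+1 = 19, so the proportions are 0.052632, 0.052632, 0.473684, 0.105263, 0.105263, 0.052632, 0.052632, 0.052632, 0.052632 (working shown to 6 dp, full precision carried).
H' = −Σ pᵢ ln pᵢ = −((-0.154970) + (-0.154970) + (-0.353944) + (-0.236978) + (-0.236978) + (-0.154970) + (-0.154970) + (-0.154970) + (-0.154970)) = 1.757723.
With S = 9 species, ln S = 2.197225, so J = 1.757723/2.197225 = 0.799974, i.e. 0.8000 to 4 decimal places.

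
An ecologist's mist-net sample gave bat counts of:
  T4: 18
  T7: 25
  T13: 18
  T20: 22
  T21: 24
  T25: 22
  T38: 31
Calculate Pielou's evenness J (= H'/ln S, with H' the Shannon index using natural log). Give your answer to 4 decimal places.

0.9917

Total N = 18+25+18+22+24+22+31 = 160, so the proportions are 0.1125, 0.15625, 0.1125, 0.1375, 0.15, 0.1375, 0.19375 (working shown to 6 dp, full precision carried).
H' = −Σ pᵢ ln pᵢ = −((-0.245790) + (-0.290047) + (-0.245790) + (-0.272818) + (-0.284568) + (-0.272818) + (-0.317980)) = 1.929811.
With S = 7 species, ln S = 1.945910, so J = 1.929811/1.945910 = 0.991727, i.e. 0.9917 to 4 decimal places.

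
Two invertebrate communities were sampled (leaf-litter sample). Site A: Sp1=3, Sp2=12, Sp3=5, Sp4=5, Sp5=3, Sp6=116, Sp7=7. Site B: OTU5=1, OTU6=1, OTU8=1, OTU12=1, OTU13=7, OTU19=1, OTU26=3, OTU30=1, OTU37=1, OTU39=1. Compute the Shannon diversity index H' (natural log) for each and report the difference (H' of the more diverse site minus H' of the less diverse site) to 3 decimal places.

Site A: N=151, proportions 0.019868, 0.07947, 0.033113, 0.033113, 0.019868, 0.768212, 0.046358, giving H' = 0.927593 (working shown to 6 dp, full precision carried).
Site B: N=18, proportions 0.055556, 0.055556, 0.055556, 0.055556, 0.388889, 0.055556, 0.166667, 0.055556, 0.055556, 0.055556, giving H' = 1.950527.
Difference = |0.927593 − 1.950527| = 1.022934, i.e. 1.023 to 3 decimal places.

1.023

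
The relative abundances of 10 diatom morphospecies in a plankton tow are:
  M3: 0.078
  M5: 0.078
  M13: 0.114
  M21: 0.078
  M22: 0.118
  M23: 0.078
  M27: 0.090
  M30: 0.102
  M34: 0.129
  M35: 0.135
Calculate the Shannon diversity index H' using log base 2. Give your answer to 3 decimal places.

Each pᵢ log₂ pᵢ term (working shown to 5 dp, full precision carried): 0.078×(-3.68038)=-0.28707, 0.078×(-3.68038)=-0.28707, 0.114×(-3.13289)=-0.35715, 0.078×(-3.68038)=-0.28707, 0.118×(-3.08314)=-0.36381, 0.078×(-3.68038)=-0.28707, 0.09×(-3.47393)=-0.31265, 0.102×(-3.29336)=-0.33592, 0.129×(-2.95456)=-0.38114, 0.135×(-2.88897)=-0.39001.
Sum = -3.28896, so H' = 3.289.

3.289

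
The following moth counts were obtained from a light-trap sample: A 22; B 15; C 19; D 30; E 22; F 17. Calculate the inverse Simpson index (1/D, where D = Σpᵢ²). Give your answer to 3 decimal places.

Total N = 22+15+19+30+22+17 = 125, so the proportions are 0.176, 0.12, 0.152, 0.24, 0.176, 0.136 (working shown to 7 dp, full precision carried).
D = 0.176² + 0.12² + 0.152² + 0.24² + 0.176² + 0.136² = 0.0309760 + 0.0144000 + 0.0231040 + 0.0576000 + 0.0309760 + 0.0184960 = 0.1755520.
So 1/D = 5.69632, i.e. 5.696 to 3 decimal places.

5.696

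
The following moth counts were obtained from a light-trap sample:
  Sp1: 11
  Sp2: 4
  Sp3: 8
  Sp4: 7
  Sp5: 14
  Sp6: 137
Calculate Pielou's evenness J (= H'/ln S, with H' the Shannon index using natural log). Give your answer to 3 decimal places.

Total N = 11+4+8+7+14+137 = 181, so the proportions are 0.06077, 0.0221, 0.0442, 0.03867, 0.07735, 0.75691 (working shown to 5 dp, full precision carried).
H' = −Σ pᵢ ln pᵢ = −((-0.17020) + (-0.08425) + (-0.13786) + (-0.12579) + (-0.19797) + (-0.21081)) = 0.92688.
With S = 6 species, ln S = 1.79176, so J = 0.92688/1.79176 = 0.51730, i.e. 0.517 to 3 decimal places.

0.517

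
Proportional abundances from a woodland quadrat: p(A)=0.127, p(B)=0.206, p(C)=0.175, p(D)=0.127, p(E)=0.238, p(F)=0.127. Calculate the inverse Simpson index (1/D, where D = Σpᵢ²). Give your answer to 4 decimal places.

5.6151

D = 0.127² + 0.206² + 0.175² + 0.127² + 0.238² + 0.127² = 0.01612900 + 0.04243600 + 0.03062500 + 0.01612900 + 0.05664400 + 0.01612900 = 0.17809200 (working shown to 8 dp, full precision carried).
So 1/D = 5.615075, i.e. 5.6151 to 4 decimal places.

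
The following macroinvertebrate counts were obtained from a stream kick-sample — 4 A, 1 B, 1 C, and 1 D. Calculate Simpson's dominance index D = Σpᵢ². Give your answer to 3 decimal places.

0.388

Total N = 4+1+1+1 = 7, so the proportions are 0.57143, 0.14286, 0.14286, 0.14286 (working shown to 5 dp, full precision carried).
D = 0.57143² + 0.14286² + 0.14286² + 0.14286² = 0.32653 + 0.02041 + 0.02041 + 0.02041 = 0.38776.
To 3 decimal places, D = 0.388.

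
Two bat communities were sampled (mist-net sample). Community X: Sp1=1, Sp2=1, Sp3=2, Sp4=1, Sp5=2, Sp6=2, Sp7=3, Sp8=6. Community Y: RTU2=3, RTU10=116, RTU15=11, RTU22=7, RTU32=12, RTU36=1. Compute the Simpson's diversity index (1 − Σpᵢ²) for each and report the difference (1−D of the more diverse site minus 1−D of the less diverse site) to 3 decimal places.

0.427

Community X: N=18, proportions 0.055556, 0.055556, 0.111111, 0.055556, 0.111111, 0.111111, 0.166667, 0.333333, giving 1−D = 0.814815 (working shown to 6 dp, full precision carried).
Community Y: N=150, proportions 0.02, 0.773333, 0.073333, 0.046667, 0.08, 0.006667, giving 1−D = 0.387556.
Difference = |0.814815 − 0.387556| = 0.427259, i.e. 0.427 to 3 decimal places.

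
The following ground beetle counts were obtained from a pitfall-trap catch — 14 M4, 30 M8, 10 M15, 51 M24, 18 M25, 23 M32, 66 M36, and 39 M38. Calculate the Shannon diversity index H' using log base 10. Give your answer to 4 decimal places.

Total N = 14+30+10+51+18+23+66+39 = 251, so the proportions are 0.055777, 0.119522, 0.039841, 0.203187, 0.071713, 0.091633, 0.262948, 0.155378 (working shown to 6 dp, full precision carried).
Each pᵢ log₁₀ pᵢ term: 0.055777×(-1.253546)=-0.069919, 0.119522×(-0.922552)=-0.110265, 0.039841×(-1.399674)=-0.055764, 0.203187×(-0.692104)=-0.140627, 0.071713×(-1.144401)=-0.082069, 0.091633×(-1.037946)=-0.095111, 0.262948×(-0.580130)=-0.152544, 0.155378×(-0.808609)=-0.125640.
Sum = -0.831938, so H' = 0.8319.

0.8319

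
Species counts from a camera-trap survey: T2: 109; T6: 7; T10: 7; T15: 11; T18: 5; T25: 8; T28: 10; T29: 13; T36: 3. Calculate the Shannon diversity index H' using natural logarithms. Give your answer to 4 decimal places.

1.4000

Total N = 109+7+7+11+5+8+10+13+3 = 173, so the proportions are 0.630058, 0.040462, 0.040462, 0.063584, 0.028902, 0.046243, 0.057803, 0.075145, 0.017341 (working shown to 6 dp, full precision carried).
Each pᵢ ln pᵢ term: 0.630058×(-0.461944)=-0.291051, 0.040462×(-3.207381)=-0.129778, 0.040462×(-3.207381)=-0.129778, 0.063584×(-2.755396)=-0.175199, 0.028902×(-3.543854)=-0.102424, 0.046243×(-3.073850)=-0.142143, 0.057803×(-2.850707)=-0.164781, 0.075145×(-2.588342)=-0.194500, 0.017341×(-4.054679)=-0.070312.
Sum = -1.399966, so H' = 1.4000.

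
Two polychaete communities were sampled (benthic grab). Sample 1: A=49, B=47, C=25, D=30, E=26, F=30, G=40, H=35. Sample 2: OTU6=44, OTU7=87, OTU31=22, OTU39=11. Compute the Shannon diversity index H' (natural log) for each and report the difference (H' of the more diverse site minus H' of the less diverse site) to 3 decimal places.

Sample 1: N=282, proportions 0.17376, 0.16667, 0.08865, 0.10638, 0.0922, 0.10638, 0.14184, 0.12411, giving H' = 2.05005 (working shown to 5 dp, full precision carried).
Sample 2: N=164, proportions 0.26829, 0.53049, 0.13415, 0.06707, giving H' = 1.14000.
Difference = |2.05005 − 1.14000| = 0.91005, i.e. 0.910 to 3 decimal places.

0.910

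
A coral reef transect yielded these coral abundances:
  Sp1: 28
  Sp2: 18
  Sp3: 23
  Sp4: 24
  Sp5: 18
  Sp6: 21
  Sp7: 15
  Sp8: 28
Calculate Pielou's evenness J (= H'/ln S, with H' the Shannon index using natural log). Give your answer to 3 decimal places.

0.990

Total N = 28+18+23+24+18+21+15+28 = 175, so the proportions are 0.16, 0.10286, 0.13143, 0.13714, 0.10286, 0.12, 0.08571, 0.16 (working shown to 5 dp, full precision carried).
H' = −Σ pᵢ ln pᵢ = −((-0.29321) + (-0.23394) + (-0.26671) + (-0.27247) + (-0.23394) + (-0.25443) + (-0.21058) + (-0.29321)) = 2.05849.
With S = 8 species, ln S = 2.07944, so J = 2.05849/2.07944 = 0.98992, i.e. 0.990 to 3 decimal places.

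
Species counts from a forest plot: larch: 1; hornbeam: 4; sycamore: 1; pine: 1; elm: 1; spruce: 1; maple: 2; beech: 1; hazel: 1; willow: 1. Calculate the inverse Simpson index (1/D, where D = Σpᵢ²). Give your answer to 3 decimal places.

Total N = 1+4+1+1+1+1+2+1+1+1 = 14, so the proportions are 0.0714286, 0.2857143, 0.0714286, 0.0714286, 0.0714286, 0.0714286, 0.1428571, 0.0714286, 0.0714286, 0.0714286 (working shown to 7 dp, full precision carried).
D = 0.0714286² + 0.2857143² + 0.0714286² + 0.0714286² + 0.0714286² + 0.0714286² + 0.1428571² + 0.0714286² + 0.0714286² + 0.0714286² = 0.0051020 + 0.0816327 + 0.0051020 + 0.0051020 + 0.0051020 + 0.0051020 + 0.0204082 + 0.0051020 + 0.0051020 + 0.0051020 = 0.1428571.
So 1/D = 7.00000, i.e. 7.000 to 3 decimal places.

7.000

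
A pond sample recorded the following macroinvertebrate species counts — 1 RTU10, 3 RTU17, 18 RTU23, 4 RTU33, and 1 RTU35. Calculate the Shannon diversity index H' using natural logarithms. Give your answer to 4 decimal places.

Total N = 1+3+18+4+1 = 27, so the proportions are 0.037037, 0.111111, 0.666667, 0.148148, 0.037037 (working shown to 6 dp, full precision carried).
Each pᵢ ln pᵢ term: 0.037037×(-3.295837)=-0.122068, 0.111111×(-2.197225)=-0.244136, 0.666667×(-0.405465)=-0.270310, 0.148148×(-1.909543)=-0.282895, 0.037037×(-3.295837)=-0.122068.
Sum = -1.041477, so H' = 1.0415.

1.0415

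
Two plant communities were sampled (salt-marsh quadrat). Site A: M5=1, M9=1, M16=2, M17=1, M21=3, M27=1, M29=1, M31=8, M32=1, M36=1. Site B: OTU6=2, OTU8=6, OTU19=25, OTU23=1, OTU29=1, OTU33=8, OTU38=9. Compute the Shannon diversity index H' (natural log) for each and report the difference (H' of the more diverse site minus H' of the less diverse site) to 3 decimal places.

0.460

Site A: N=20, proportions 0.05, 0.05, 0.1, 0.05, 0.15, 0.05, 0.05, 0.4, 0.05, 0.05, giving H' = 1.92985 (working shown to 5 dp, full precision carried).
Site B: N=52, proportions 0.03846, 0.11538, 0.48077, 0.01923, 0.01923, 0.15385, 0.17308, giving H' = 1.47010.
Difference = |1.92985 − 1.47010| = 0.45975, i.e. 0.460 to 3 decimal places.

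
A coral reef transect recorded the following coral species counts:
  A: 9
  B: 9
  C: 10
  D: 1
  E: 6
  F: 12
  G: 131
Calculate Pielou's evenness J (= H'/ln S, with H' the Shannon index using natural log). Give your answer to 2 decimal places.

0.52

Total N = 9+9+10+1+6+12+131 = 178, so the proportions are 0.0506, 0.0506, 0.0562, 0.0056, 0.0337, 0.0674, 0.736 (working shown to 4 dp, full precision carried).
H' = −Σ pᵢ ln pᵢ = −((-0.1509) + (-0.1509) + (-0.1618) + (-0.0291) + (-0.1143) + (-0.1818) + (-0.2256)) = 1.0144.
With S = 7 species, ln S = 1.9459, so J = 1.0144/1.9459 = 0.5213, i.e. 0.52 to 2 decimal places.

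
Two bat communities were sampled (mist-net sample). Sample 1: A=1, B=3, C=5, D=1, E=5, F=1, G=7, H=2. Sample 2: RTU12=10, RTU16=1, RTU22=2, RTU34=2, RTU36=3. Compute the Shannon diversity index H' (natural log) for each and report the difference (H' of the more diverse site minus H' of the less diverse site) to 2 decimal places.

0.57

Sample 1: N=25, proportions 0.04, 0.12, 0.2, 0.04, 0.2, 0.04, 0.28, 0.08, giving H' = 1.84296 (working shown to 5 dp, full precision carried).
Sample 2: N=18, proportions 0.55556, 0.05556, 0.11111, 0.11111, 0.16667, giving H' = 1.27402.
Difference = |1.84296 − 1.27402| = 0.56894, i.e. 0.57 to 2 decimal places.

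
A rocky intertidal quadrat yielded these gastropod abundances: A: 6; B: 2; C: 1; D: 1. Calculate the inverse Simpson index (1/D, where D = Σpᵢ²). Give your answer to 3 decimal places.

2.381

Total N = 6+2+1+1 = 10, so the proportions are 0.6, 0.2, 0.1, 0.1 (working shown to 6 dp, full precision carried).
D = 0.6² + 0.2² + 0.1² + 0.1² = 0.360000 + 0.040000 + 0.010000 + 0.010000 = 0.420000.
So 1/D = 2.38095, i.e. 2.381 to 3 decimal places.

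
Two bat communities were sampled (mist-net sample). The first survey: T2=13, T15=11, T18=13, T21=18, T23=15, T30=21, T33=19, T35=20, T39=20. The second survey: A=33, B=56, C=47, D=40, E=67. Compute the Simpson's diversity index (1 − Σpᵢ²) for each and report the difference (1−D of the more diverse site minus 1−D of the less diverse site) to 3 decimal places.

The first survey: N=150, proportions 0.08667, 0.07333, 0.08667, 0.12, 0.1, 0.14, 0.12667, 0.13333, 0.13333, giving 1−D = 0.88400 (working shown to 5 dp, full precision carried).
The second survey: N=243, proportions 0.1358, 0.23045, 0.19342, 0.16461, 0.27572, giving 1−D = 0.78792.
Difference = |0.88400 − 0.78792| = 0.09608, i.e. 0.096 to 3 decimal places.

0.096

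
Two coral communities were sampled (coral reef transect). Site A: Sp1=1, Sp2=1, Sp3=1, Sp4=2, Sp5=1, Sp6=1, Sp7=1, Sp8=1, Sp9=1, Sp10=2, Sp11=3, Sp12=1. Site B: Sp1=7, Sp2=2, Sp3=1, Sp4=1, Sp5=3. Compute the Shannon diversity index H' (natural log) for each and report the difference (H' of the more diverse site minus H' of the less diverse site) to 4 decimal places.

Site A: N=16, proportions 0.0625, 0.0625, 0.0625, 0.125, 0.0625, 0.0625, 0.0625, 0.0625, 0.0625, 0.125, 0.1875, 0.0625, giving H' = 2.393312 (working shown to 6 dp, full precision carried).
Site B: N=14, proportions 0.5, 0.142857, 0.071429, 0.071429, 0.214286, giving H' = 1.331664.
Difference = |2.393312 − 1.331664| = 1.061648, i.e. 1.0616 to 4 decimal places.

1.0616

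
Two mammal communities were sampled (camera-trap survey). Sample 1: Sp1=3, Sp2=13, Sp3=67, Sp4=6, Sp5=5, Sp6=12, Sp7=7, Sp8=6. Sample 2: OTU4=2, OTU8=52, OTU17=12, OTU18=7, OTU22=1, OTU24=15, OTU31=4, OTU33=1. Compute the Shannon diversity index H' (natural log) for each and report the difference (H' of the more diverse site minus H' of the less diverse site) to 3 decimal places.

0.101

Sample 1: N=119, proportions 0.02521, 0.10924, 0.56303, 0.05042, 0.04202, 0.10084, 0.05882, 0.05042, giving H' = 1.49053 (working shown to 5 dp, full precision carried).
Sample 2: N=94, proportions 0.02128, 0.55319, 0.12766, 0.07447, 0.01064, 0.15957, 0.04255, 0.01064, giving H' = 1.38950.
Difference = |1.49053 − 1.38950| = 0.10103, i.e. 0.101 to 3 decimal places.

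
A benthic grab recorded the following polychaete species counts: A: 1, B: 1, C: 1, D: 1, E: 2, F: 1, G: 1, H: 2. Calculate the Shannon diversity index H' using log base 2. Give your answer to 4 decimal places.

Total N = 1+1+1+1+2+1+1+2 = 10, so the proportions are 0.1, 0.1, 0.1, 0.1, 0.2, 0.1, 0.1, 0.2 (working shown to 6 dp, full precision carried).
Each pᵢ log₂ pᵢ term: 0.1×(-3.321928)=-0.332193, 0.1×(-3.321928)=-0.332193, 0.1×(-3.321928)=-0.332193, 0.1×(-3.321928)=-0.332193, 0.2×(-2.321928)=-0.464386, 0.1×(-3.321928)=-0.332193, 0.1×(-3.321928)=-0.332193, 0.2×(-2.321928)=-0.464386.
Sum = -2.921928, so H' = 2.9219.

2.9219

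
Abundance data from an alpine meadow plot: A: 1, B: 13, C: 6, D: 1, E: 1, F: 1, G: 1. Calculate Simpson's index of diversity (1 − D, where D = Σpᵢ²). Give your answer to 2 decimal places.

0.64

Total N = 1+13+6+1+1+1+1 = 24, so the proportions are 0.0417, 0.5417, 0.25, 0.0417, 0.0417, 0.0417, 0.0417 (working shown to 4 dp, full precision carried).
D = 0.0417² + 0.5417² + 0.25² + 0.0417² + 0.0417² + 0.0417² + 0.0417² = 0.0017 + 0.2934 + 0.0625 + 0.0017 + 0.0017 + 0.0017 + 0.0017 = 0.3646.
So 1 − D = 0.6354, i.e. 0.64 to 2 decimal places.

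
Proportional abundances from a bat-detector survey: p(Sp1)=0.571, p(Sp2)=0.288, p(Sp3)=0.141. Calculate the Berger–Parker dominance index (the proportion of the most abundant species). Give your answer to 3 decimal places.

The largest proportion is 0.571, i.e. d = 0.571 to 3 decimal places.

0.571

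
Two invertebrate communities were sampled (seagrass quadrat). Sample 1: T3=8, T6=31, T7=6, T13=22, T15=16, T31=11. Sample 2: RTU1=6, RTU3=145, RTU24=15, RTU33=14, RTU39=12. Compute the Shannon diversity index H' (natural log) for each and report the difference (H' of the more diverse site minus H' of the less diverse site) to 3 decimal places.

Sample 1: N=94, proportions 0.08511, 0.32979, 0.06383, 0.23404, 0.17021, 0.11702, giving H' = 1.64350 (working shown to 5 dp, full precision carried).
Sample 2: N=192, proportions 0.03125, 0.75521, 0.07812, 0.07292, 0.0625, giving H' = 0.88373.
Difference = |1.64350 − 0.88373| = 0.75977, i.e. 0.760 to 3 decimal places.

0.760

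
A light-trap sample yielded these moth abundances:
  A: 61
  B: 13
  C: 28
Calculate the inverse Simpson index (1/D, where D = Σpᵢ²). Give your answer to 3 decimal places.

2.226

Total N = 61+13+28 = 102, so the proportions are 0.598039, 0.127451, 0.27451 (working shown to 6 dp, full precision carried).
D = 0.598039² + 0.127451² + 0.27451² = 0.357651 + 0.016244 + 0.075356 = 0.449250.
So 1/D = 2.22593, i.e. 2.226 to 3 decimal places.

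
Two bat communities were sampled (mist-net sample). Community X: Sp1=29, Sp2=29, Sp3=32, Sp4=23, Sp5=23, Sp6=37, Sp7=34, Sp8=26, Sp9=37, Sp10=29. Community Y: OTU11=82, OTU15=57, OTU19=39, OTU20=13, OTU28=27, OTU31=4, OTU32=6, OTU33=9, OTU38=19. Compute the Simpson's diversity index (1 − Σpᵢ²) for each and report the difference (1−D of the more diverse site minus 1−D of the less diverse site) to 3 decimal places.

0.094

Community X: N=299, proportions 0.09699, 0.09699, 0.1070234, 0.0769231, 0.0769231, 0.1237458, 0.1137124, 0.0869565, 0.1237458, 0.09699, giving 1−D = 0.8973725 (working shown to 7 dp, full precision carried).
Community Y: N=256, proportions 0.3203125, 0.2226562, 0.1523438, 0.0507812, 0.1054688, 0.015625, 0.0234375, 0.0351562, 0.0742188, giving 1−D = 0.8033752.
Difference = |0.8973725 − 0.8033752| = 0.0939973, i.e. 0.094 to 3 decimal places.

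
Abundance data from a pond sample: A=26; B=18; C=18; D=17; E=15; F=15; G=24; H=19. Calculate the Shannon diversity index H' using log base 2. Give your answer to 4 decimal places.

2.9731

Total N = 26+18+18+17+15+15+24+19 = 152, so the proportions are 0.171053, 0.118421, 0.118421, 0.111842, 0.098684, 0.098684, 0.157895, 0.125 (working shown to 6 dp, full precision carried).
Each pᵢ log₂ pᵢ term: 0.171053×(-2.547488)=-0.435754, 0.118421×(-3.078003)=-0.364500, 0.118421×(-3.078003)=-0.364500, 0.111842×(-3.160465)=-0.353473, 0.098684×(-3.341037)=-0.329708, 0.098684×(-3.341037)=-0.329708, 0.157895×(-2.662965)=-0.420468, 0.125×(-3.000000)=-0.375000.
Sum = -2.973111, so H' = 2.9731.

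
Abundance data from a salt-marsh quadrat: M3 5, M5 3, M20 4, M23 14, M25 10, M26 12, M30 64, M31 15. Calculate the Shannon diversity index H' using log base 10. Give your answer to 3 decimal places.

0.690

Total N = 5+3+4+14+10+12+64+15 = 127, so the proportions are 0.03937, 0.02362, 0.0315, 0.11024, 0.07874, 0.09449, 0.50394, 0.11811 (working shown to 5 dp, full precision carried).
Each pᵢ log₁₀ pᵢ term: 0.03937×(-1.40483)=-0.05531, 0.02362×(-1.62668)=-0.03843, 0.0315×(-1.50174)=-0.04730, 0.11024×(-0.95768)=-0.10557, 0.07874×(-1.10380)=-0.08691, 0.09449×(-1.02462)=-0.09681, 0.50394×(-0.29762)=-0.14998, 0.11811×(-0.92771)=-0.10957.
Sum = -0.68989, so H' = 0.690.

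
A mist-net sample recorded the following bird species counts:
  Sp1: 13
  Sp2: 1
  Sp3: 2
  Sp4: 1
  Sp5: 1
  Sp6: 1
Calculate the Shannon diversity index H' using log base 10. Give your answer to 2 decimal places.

Total N = 13+1+2+1+1+1 = 19, so the proportions are 0.6842, 0.0526, 0.1053, 0.0526, 0.0526, 0.0526 (working shown to 4 dp, full precision carried).
Each pᵢ log₁₀ pᵢ term: 0.6842×(-0.1648)=-0.1128, 0.0526×(-1.2788)=-0.0673, 0.1053×(-0.9777)=-0.1029, 0.0526×(-1.2788)=-0.0673, 0.0526×(-1.2788)=-0.0673, 0.0526×(-1.2788)=-0.0673.
Sum = -0.4849, so H' = 0.48.

0.48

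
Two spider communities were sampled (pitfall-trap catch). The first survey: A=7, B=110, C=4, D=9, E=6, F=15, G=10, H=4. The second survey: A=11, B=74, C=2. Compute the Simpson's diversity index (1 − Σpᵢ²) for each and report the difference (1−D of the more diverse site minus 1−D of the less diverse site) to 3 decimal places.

The first survey: N=165, proportions 0.04242, 0.66667, 0.02424, 0.05455, 0.03636, 0.09091, 0.06061, 0.02424, giving 1−D = 0.53635 (working shown to 5 dp, full precision carried).
The second survey: N=87, proportions 0.12644, 0.85057, 0.02299, giving 1−D = 0.26001.
Difference = |0.53635 − 0.26001| = 0.27634, i.e. 0.276 to 3 decimal places.

0.276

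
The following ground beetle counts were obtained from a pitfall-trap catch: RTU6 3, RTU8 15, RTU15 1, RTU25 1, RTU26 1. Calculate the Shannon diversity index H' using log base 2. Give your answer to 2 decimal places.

Total N = 3+15+1+1+1 = 21, so the proportions are 0.1429, 0.7143, 0.0476, 0.0476, 0.0476 (working shown to 4 dp, full precision carried).
Each pᵢ log₂ pᵢ term: 0.1429×(-2.8074)=-0.4011, 0.7143×(-0.4854)=-0.3467, 0.0476×(-4.3923)=-0.2092, 0.0476×(-4.3923)=-0.2092, 0.0476×(-4.3923)=-0.2092.
Sum = -1.3753, so H' = 1.38.

1.38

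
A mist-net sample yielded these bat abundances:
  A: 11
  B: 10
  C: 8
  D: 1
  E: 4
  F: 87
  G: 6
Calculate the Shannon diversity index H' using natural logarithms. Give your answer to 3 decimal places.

1.137

Total N = 11+10+8+1+4+87+6 = 127, so the proportions are 0.08661, 0.07874, 0.06299, 0.00787, 0.0315, 0.68504, 0.04724 (working shown to 5 dp, full precision carried).
Each pᵢ ln pᵢ term: 0.08661×(-2.44629)=-0.21188, 0.07874×(-2.54160)=-0.20013, 0.06299×(-2.76475)=-0.17416, 0.00787×(-4.84419)=-0.03814, 0.0315×(-3.45789)=-0.10891, 0.68504×(-0.37828)=-0.25914, 0.04724×(-3.05243)=-0.14421.
Sum = -1.13657, so H' = 1.137.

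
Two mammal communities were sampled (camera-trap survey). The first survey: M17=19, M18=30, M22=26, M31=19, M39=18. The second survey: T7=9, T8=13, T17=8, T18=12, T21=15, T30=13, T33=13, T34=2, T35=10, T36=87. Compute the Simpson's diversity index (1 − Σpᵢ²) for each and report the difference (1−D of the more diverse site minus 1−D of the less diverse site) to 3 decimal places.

0.053

The first survey: N=112, proportions 0.169643, 0.267857, 0.232143, 0.169643, 0.160714, giving 1−D = 0.790976 (working shown to 6 dp, full precision carried).
The second survey: N=182, proportions 0.049451, 0.071429, 0.043956, 0.065934, 0.082418, 0.071429, 0.071429, 0.010989, 0.054945, 0.478022, giving 1−D = 0.737532.
Difference = |0.790976 − 0.737532| = 0.053444, i.e. 0.053 to 3 decimal places.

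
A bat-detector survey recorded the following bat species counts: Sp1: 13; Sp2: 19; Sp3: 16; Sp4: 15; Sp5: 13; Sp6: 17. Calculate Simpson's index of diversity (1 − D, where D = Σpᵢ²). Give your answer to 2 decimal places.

0.83

Total N = 13+19+16+15+13+17 = 93, so the proportions are 0.1398, 0.2043, 0.172, 0.1613, 0.1398, 0.1828 (working shown to 4 dp, full precision carried).
D = 0.1398² + 0.2043² + 0.172² + 0.1613² + 0.1398² + 0.1828² = 0.0195 + 0.0417 + 0.0296 + 0.0260 + 0.0195 + 0.0334 = 0.1698.
So 1 − D = 0.8302, i.e. 0.83 to 2 decimal places.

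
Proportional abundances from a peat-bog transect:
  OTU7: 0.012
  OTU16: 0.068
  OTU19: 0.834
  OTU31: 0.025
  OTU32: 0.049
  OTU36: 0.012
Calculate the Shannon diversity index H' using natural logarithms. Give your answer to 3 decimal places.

Each pᵢ ln pᵢ term (working shown to 5 dp, full precision carried): 0.012×(-4.42285)=-0.05307, 0.068×(-2.68825)=-0.18280, 0.834×(-0.18152)=-0.15139, 0.025×(-3.68888)=-0.09222, 0.049×(-3.01593)=-0.14778, 0.012×(-4.42285)=-0.05307.
Sum = -0.68034, so H' = 0.680.

0.680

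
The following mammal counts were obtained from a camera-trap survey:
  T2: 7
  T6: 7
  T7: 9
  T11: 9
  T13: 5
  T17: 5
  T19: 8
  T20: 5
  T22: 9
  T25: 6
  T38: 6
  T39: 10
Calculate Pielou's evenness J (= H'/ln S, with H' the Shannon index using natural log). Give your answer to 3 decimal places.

Total N = 7+7+9+9+5+5+8+5+9+6+6+10 = 86, so the proportions are 0.0814, 0.0814, 0.10465, 0.10465, 0.05814, 0.05814, 0.09302, 0.05814, 0.10465, 0.06977, 0.06977, 0.11628 (working shown to 5 dp, full precision carried).
H' = −Σ pᵢ ln pᵢ = −((-0.20418) + (-0.20418) + (-0.23621) + (-0.23621) + (-0.16540) + (-0.16540) + (-0.22092) + (-0.16540) + (-0.23621) + (-0.18576) + (-0.18576) + (-0.25020)) = 2.45584.
With S = 12 species, ln S = 2.48491, so J = 2.45584/2.48491 = 0.98830, i.e. 0.988 to 3 decimal places.

0.988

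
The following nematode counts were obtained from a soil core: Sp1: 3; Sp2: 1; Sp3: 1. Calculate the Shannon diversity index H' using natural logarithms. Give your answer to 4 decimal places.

Total N = 3+1+1 = 5, so the proportions are 0.6, 0.2, 0.2 (working shown to 6 dp, full precision carried).
Each pᵢ ln pᵢ term: 0.6×(-0.510826)=-0.306495, 0.2×(-1.609438)=-0.321888, 0.2×(-1.609438)=-0.321888.
Sum = -0.950271, so H' = 0.9503.

0.9503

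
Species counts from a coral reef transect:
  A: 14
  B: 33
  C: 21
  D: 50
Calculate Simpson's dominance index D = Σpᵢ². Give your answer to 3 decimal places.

0.304

Total N = 14+33+21+50 = 118, so the proportions are 0.11864, 0.27966, 0.17797, 0.42373 (working shown to 5 dp, full precision carried).
D = 0.11864² + 0.27966² + 0.17797² + 0.42373² = 0.01408 + 0.07821 + 0.03167 + 0.17955 = 0.30350.
To 3 decimal places, D = 0.304.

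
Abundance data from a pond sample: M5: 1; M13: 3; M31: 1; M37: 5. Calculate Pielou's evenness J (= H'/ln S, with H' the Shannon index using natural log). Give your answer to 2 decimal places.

0.84

Total N = 1+3+1+5 = 10, so the proportions are 0.1, 0.3, 0.1, 0.5 (working shown to 4 dp, full precision carried).
H' = −Σ pᵢ ln pᵢ = −((-0.2303) + (-0.3612) + (-0.2303) + (-0.3466)) = 1.1683.
With S = 4 species, ln S = 1.3863, so J = 1.1683/1.3863 = 0.8427, i.e. 0.84 to 2 decimal places.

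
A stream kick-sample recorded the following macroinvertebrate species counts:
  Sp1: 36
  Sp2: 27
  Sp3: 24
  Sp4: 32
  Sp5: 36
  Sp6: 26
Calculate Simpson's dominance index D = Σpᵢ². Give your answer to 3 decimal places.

0.171

Total N = 36+27+24+32+36+26 = 181, so the proportions are 0.1989, 0.14917, 0.1326, 0.1768, 0.1989, 0.14365 (working shown to 5 dp, full precision carried).
D = 0.1989² + 0.14917² + 0.1326² + 0.1768² + 0.1989² + 0.14365² = 0.03956 + 0.02225 + 0.01758 + 0.03126 + 0.03956 + 0.02063 = 0.17084.
To 3 decimal places, D = 0.171.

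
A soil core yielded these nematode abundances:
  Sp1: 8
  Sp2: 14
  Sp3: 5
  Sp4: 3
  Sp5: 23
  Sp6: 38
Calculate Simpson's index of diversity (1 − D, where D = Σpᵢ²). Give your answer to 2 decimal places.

Total N = 8+14+5+3+23+38 = 91, so the proportions are 0.0879, 0.1538, 0.0549, 0.033, 0.2527, 0.4176 (working shown to 4 dp, full precision carried).
D = 0.0879² + 0.1538² + 0.0549² + 0.033² + 0.2527² + 0.4176² = 0.0077 + 0.0237 + 0.0030 + 0.0011 + 0.0639 + 0.1744 = 0.2738.
So 1 − D = 0.7262, i.e. 0.73 to 2 decimal places.

0.73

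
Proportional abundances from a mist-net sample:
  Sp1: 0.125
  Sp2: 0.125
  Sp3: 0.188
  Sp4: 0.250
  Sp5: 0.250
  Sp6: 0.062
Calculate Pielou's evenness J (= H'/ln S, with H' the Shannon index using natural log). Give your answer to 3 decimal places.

H' = −Σ pᵢ ln pᵢ = −((-0.25993) + (-0.25993) + (-0.31421) + (-0.34657) + (-0.34657) + (-0.17240)) = 1.69961 (working shown to 5 dp, full precision carried).
With S = 6 species, ln S = 1.79176, so J = 1.69961/1.79176 = 0.94857, i.e. 0.949 to 3 decimal places.

0.949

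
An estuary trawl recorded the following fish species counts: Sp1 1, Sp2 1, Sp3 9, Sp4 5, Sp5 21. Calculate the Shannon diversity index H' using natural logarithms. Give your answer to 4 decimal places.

1.1310

Total N = 1+1+9+5+21 = 37, so the proportions are 0.027027, 0.027027, 0.243243, 0.135135, 0.567568 (working shown to 6 dp, full precision carried).
Each pᵢ ln pᵢ term: 0.027027×(-3.610918)=-0.097592, 0.027027×(-3.610918)=-0.097592, 0.243243×(-1.413693)=-0.343871, 0.135135×(-2.001480)=-0.270470, 0.567568×(-0.566395)=-0.321468.
Sum = -1.130994, so H' = 1.1310.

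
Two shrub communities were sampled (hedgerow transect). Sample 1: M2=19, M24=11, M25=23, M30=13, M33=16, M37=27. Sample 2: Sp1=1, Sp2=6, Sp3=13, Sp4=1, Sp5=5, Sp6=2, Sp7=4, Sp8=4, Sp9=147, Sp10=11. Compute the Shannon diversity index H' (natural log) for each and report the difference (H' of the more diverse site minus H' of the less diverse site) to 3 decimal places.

Sample 1: N=109, proportions 0.17431, 0.10092, 0.21101, 0.11927, 0.14679, 0.24771, giving H' = 1.74519 (working shown to 5 dp, full precision carried).
Sample 2: N=194, proportions 0.00515, 0.03093, 0.06701, 0.00515, 0.02577, 0.01031, 0.02062, 0.02062, 0.75773, 0.0567, giving H' = 1.01740.
Difference = |1.74519 − 1.01740| = 0.72779, i.e. 0.728 to 3 decimal places.

0.728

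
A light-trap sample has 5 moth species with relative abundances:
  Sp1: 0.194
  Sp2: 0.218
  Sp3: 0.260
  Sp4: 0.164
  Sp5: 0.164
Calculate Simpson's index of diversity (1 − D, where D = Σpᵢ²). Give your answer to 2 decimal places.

0.79

D = 0.194² + 0.218² + 0.26² + 0.164² + 0.164² = 0.0376 + 0.0475 + 0.0676 + 0.0269 + 0.0269 = 0.2066 (working shown to 4 dp, full precision carried).
So 1 − D = 0.7934, i.e. 0.79 to 2 decimal places.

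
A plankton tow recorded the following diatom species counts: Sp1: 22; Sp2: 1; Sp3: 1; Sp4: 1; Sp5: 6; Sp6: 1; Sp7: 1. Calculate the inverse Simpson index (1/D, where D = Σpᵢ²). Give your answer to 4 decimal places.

2.0743

Total N = 22+1+1+1+6+1+1 = 33, so the proportions are 0.6666667, 0.030303, 0.030303, 0.030303, 0.1818182, 0.030303, 0.030303 (working shown to 7 dp, full precision carried).
D = 0.6666667² + 0.030303² + 0.030303² + 0.030303² + 0.1818182² + 0.030303² + 0.030303² = 0.4444444 + 0.0009183 + 0.0009183 + 0.0009183 + 0.0330579 + 0.0009183 + 0.0009183 = 0.4820937.
So 1/D = 2.074286, i.e. 2.0743 to 4 decimal places.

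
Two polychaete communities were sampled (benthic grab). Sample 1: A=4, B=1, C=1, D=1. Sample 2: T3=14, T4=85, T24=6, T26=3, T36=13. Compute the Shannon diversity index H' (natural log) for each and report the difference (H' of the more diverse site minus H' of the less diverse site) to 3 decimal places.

Sample 1: N=7, proportions 0.571429, 0.142857, 0.142857, 0.142857, giving H' = 1.153742 (working shown to 6 dp, full precision carried).
Sample 2: N=121, proportions 0.115702, 0.702479, 0.049587, 0.024793, 0.107438, giving H' = 0.977915.
Difference = |1.153742 − 0.977915| = 0.175827, i.e. 0.176 to 3 decimal places.

0.176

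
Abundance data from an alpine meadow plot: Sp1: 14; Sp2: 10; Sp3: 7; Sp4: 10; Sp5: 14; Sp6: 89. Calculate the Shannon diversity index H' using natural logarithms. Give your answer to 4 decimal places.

1.2680

Total N = 14+10+7+10+14+89 = 144, so the proportions are 0.097222, 0.069444, 0.048611, 0.069444, 0.097222, 0.618056 (working shown to 6 dp, full precision carried).
Each pᵢ ln pᵢ term: 0.097222×(-2.330756)=-0.226601, 0.069444×(-2.667228)=-0.185224, 0.048611×(-3.023903)=-0.146995, 0.069444×(-2.667228)=-0.185224, 0.097222×(-2.330756)=-0.226601, 0.618056×(-0.481177)=-0.297394.
Sum = -1.268040, so H' = 1.2680.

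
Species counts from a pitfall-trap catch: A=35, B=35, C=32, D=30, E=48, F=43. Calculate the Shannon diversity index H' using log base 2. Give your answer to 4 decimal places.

2.5647

Total N = 35+35+32+30+48+43 = 223, so the proportions are 0.156951, 0.156951, 0.143498, 0.134529, 0.215247, 0.192825 (working shown to 6 dp, full precision carried).
Each pᵢ log₂ pᵢ term: 0.156951×(-2.671617)=-0.419312, 0.156951×(-2.671617)=-0.419312, 0.143498×(-2.800900)=-0.401923, 0.134529×(-2.894009)=-0.389329, 0.215247×(-2.215937)=-0.476973, 0.192825×(-2.374635)=-0.457889.
Sum = -2.564738, so H' = 2.5647.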